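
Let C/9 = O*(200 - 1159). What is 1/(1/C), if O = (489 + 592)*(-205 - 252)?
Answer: 4263860727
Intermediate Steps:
O = -494017 (O = 1081*(-457) = -494017)
C = 4263860727 (C = 9*(-494017*(200 - 1159)) = 9*(-494017*(-959)) = 9*473762303 = 4263860727)
1/(1/C) = 1/(1/4263860727) = 4263860727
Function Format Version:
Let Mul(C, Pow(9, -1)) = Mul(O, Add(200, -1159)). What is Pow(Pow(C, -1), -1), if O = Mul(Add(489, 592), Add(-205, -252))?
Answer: 4263860727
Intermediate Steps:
O = -494017 (O = Mul(1081, -457) = -494017)
C = 4263860727 (C = Mul(9, Mul(-494017, Add(200, -1159))) = Mul(9, Mul(-494017, -959)) = Mul(9, 473762303) = 4263860727)
Pow(Pow(C, -1), -1) = Pow(Pow(4263860727, -1), -1) = Pow(Rational(1, 4263860727), -1) = 4263860727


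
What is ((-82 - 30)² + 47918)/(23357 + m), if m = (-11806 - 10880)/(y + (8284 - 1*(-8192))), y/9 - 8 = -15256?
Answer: 1216858212/470086763 ≈ 2.5886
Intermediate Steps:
y = -137232 (y = 72 + 9*(-15256) = 72 - 137304 = -137232)
m = 3781/20126 (m = (-11806 - 10880)/(-137232 + (8284 - 1*(-8192))) = -22686/(-137232 + (8284 + 8192)) = -22686/(-137232 + 16476) = -22686/(-120756) = -22686*(-1/120756) = 3781/20126 ≈ 0.18787)
((-82 - 30)² + 47918)/(23357 + m) = ((-82 - 30)² + 47918)/(23357 + 3781/20126) = ((-112)² + 47918)/(470086763/20126) = (12544 + 47918)*(20126/470086763) = 60462*(20126/470086763) = 1216858212/470086763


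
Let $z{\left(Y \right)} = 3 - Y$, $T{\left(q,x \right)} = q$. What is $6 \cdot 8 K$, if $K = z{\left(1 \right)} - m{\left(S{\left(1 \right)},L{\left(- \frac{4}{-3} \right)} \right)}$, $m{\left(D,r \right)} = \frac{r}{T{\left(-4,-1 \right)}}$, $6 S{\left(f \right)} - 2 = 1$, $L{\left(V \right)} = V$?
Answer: $112$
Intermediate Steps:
$S{\left(f \right)} = \frac{1}{2}$ ($S{\left(f \right)} = \frac{1}{3} + \frac{1}{6} \cdot 1 = \frac{1}{3} + \frac{1}{6} = \frac{1}{2}$)
$m{\left(D,r \right)} = - \frac{r}{4}$ ($m{\left(D,r \right)} = \frac{r}{-4} = r \left(- \frac{1}{4}\right) = - \frac{r}{4}$)
$K = \frac{7}{3}$ ($K = \left(3 - 1\right) - - \frac{\left(-4\right) \frac{1}{-3}}{4} = \left(3 - 1\right) - - \frac{\left(-4\right) \left(- \frac{1}{3}\right)}{4} = 2 - \left(- \frac{1}{4}\right) \frac{4}{3} = 2 - - \frac{1}{3} = 2 + \frac{1}{3} = \frac{7}{3} \approx 2.3333$)
$6 \cdot 8 K = 6 \cdot 8 \cdot \frac{7}{3} = 48 \cdot \frac{7}{3} = 112$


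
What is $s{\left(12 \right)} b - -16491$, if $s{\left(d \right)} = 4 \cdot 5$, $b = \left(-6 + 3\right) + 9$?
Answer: $16611$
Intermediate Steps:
$b = 6$ ($b = -3 + 9 = 6$)
$s{\left(d \right)} = 20$
$s{\left(12 \right)} b - -16491 = 20 \cdot 6 - -16491 = 120 + 16491 = 16611$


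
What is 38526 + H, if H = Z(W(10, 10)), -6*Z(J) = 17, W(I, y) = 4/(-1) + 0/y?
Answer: 231139/6 ≈ 38523.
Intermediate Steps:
W(I, y) = -4 (W(I, y) = 4*(-1) + 0 = -4 + 0 = -4)
Z(J) = -17/6 (Z(J) = -1/6*17 = -17/6)
H = -17/6 ≈ -2.8333
38526 + H = 38526 - 17/6 = 231139/6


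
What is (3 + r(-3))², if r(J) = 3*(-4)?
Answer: 81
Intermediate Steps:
r(J) = -12
(3 + r(-3))² = (3 - 12)² = (-9)² = 81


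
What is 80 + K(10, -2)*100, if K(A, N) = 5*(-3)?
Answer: -1420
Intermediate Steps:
K(A, N) = -15
80 + K(10, -2)*100 = 80 - 15*100 = 80 - 1500 = -1420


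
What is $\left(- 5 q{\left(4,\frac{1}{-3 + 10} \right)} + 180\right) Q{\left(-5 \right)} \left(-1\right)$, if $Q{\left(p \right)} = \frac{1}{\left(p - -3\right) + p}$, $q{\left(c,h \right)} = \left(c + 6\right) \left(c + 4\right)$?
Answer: $- \frac{220}{7} \approx -31.429$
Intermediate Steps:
$q{\left(c,h \right)} = \left(4 + c\right) \left(6 + c\right)$ ($q{\left(c,h \right)} = \left(6 + c\right) \left(4 + c\right) = \left(4 + c\right) \left(6 + c\right)$)
$Q{\left(p \right)} = \frac{1}{3 + 2 p}$ ($Q{\left(p \right)} = \frac{1}{\left(p + 3\right) + p} = \frac{1}{\left(3 + p\right) + p} = \frac{1}{3 + 2 p}$)
$\left(- 5 q{\left(4,\frac{1}{-3 + 10} \right)} + 180\right) Q{\left(-5 \right)} \left(-1\right) = \left(- 5 \left(24 + 4^{2} + 10 \cdot 4\right) + 180\right) \frac{1}{3 + 2 \left(-5\right)} \left(-1\right) = \left(- 5 \left(24 + 16 + 40\right) + 180\right) \frac{1}{3 - 10} \left(-1\right) = \left(\left(-5\right) 80 + 180\right) \frac{1}{-7} \left(-1\right) = \left(-400 + 180\right) \left(\left(- \frac{1}{7}\right) \left(-1\right)\right) = \left(-220\right) \frac{1}{7} = - \frac{220}{7}$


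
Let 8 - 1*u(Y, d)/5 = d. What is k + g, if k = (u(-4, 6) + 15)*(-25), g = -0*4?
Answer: -625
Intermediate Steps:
u(Y, d) = 40 - 5*d
g = 0 (g = -12*0 = 0)
k = -625 (k = ((40 - 5*6) + 15)*(-25) = ((40 - 30) + 15)*(-25) = (10 + 15)*(-25) = 25*(-25) = -625)
k + g = -625 + 0 = -625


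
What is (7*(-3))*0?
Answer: 0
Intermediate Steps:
(7*(-3))*0 = -21*0 = 0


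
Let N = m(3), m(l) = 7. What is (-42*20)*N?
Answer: -5880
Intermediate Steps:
N = 7
(-42*20)*N = -42*20*7 = -840*7 = -5880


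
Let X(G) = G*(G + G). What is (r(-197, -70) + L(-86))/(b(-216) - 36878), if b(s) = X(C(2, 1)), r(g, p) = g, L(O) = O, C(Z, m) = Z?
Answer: 283/36870 ≈ 0.0076756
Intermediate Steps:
X(G) = 2*G² (X(G) = G*(2*G) = 2*G²)
b(s) = 8 (b(s) = 2*2² = 2*4 = 8)
(r(-197, -70) + L(-86))/(b(-216) - 36878) = (-197 - 86)/(8 - 36878) = -283/(-36870) = -283*(-1/36870) = 283/36870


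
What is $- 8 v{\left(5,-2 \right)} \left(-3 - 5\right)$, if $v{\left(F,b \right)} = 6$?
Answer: $384$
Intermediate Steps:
$- 8 v{\left(5,-2 \right)} \left(-3 - 5\right) = \left(-8\right) 6 \left(-3 - 5\right) = - 48 \left(-3 - 5\right) = \left(-48\right) \left(-8\right) = 384$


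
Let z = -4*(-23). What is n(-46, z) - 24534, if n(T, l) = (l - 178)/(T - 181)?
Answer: -5569132/227 ≈ -24534.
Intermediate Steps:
z = 92
n(T, l) = (-178 + l)/(-181 + T)
n(-46, z) - 24534 = (-178 + 92)/(-181 - 46) - 24534 = -86/(-227) - 24534 = -1/227*(-86) - 24534 = 86/227 - 24534 = -5569132/227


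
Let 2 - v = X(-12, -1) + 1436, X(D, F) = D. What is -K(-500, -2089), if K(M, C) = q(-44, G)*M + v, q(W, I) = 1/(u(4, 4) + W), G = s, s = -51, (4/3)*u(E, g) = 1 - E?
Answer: 52214/37 ≈ 1411.2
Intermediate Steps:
u(E, g) = ¾ - 3*E/4 (u(E, g) = 3*(1 - E)/4 = ¾ - 3*E/4)
G = -51
q(W, I) = 1/(-9/4 + W) (q(W, I) = 1/((¾ - ¾*4) + W) = 1/((¾ - 3) + W) = 1/(-9/4 + W))
v = -1422 (v = 2 - (-12 + 1436) = 2 - 1*1424 = 2 - 1424 = -1422)
K(M, C) = -1422 - 4*M/185 (K(M, C) = (4/(-9 + 4*(-44)))*M - 1422 = (4/(-9 - 176))*M - 1422 = (4/(-185))*M - 1422 = (4*(-1/185))*M - 1422 = -4*M/185 - 1422 = -1422 - 4*M/185)
-K(-500, -2089) = -(-1422 - 4/185*(-500)) = -(-1422 + 400/37) = -1*(-52214/37) = 52214/37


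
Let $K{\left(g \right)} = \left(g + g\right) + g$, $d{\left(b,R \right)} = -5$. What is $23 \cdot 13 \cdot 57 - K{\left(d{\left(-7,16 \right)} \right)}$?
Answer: $17058$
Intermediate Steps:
$K{\left(g \right)} = 3 g$ ($K{\left(g \right)} = 2 g + g = 3 g$)
$23 \cdot 13 \cdot 57 - K{\left(d{\left(-7,16 \right)} \right)} = 23 \cdot 13 \cdot 57 - 3 \left(-5\right) = 299 \cdot 57 - -15 = 17043 + 15 = 17058$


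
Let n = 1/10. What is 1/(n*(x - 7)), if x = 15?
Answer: 5/4 ≈ 1.2500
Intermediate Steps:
n = ⅒ ≈ 0.10000
1/(n*(x - 7)) = 1/((15 - 7)/10) = 1/((⅒)*8) = 1/(⅘) = 5/4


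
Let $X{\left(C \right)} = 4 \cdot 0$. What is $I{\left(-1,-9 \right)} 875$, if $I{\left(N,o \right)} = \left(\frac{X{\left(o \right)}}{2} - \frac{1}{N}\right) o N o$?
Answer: $-70875$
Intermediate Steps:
$X{\left(C \right)} = 0$
$I{\left(N,o \right)} = - o^{2}$ ($I{\left(N,o \right)} = \left(\frac{0}{2} - \frac{1}{N}\right) o N o = \left(0 \cdot \frac{1}{2} - \frac{1}{N}\right) o N o = \left(0 - \frac{1}{N}\right) o N o = - \frac{1}{N} o N o = - \frac{o}{N} N o = - o^{2}$)
$I{\left(-1,-9 \right)} 875 = - \left(-9\right)^{2} \cdot 875 = \left(-1\right) 81 \cdot 875 = \left(-81\right) 875 = -70875$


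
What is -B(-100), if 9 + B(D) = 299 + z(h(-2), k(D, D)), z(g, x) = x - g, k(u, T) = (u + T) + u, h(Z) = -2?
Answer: 8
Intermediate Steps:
k(u, T) = T + 2*u (k(u, T) = (T + u) + u = T + 2*u)
B(D) = 292 + 3*D (B(D) = -9 + (299 + ((D + 2*D) - 1*(-2))) = -9 + (299 + (3*D + 2)) = -9 + (299 + (2 + 3*D)) = -9 + (301 + 3*D) = 292 + 3*D)
-B(-100) = -(292 + 3*(-100)) = -(292 - 300) = -1*(-8) = 8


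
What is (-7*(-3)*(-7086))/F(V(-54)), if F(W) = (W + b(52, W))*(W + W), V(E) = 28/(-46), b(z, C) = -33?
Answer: -5622741/1546 ≈ -3637.0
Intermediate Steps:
V(E) = -14/23 (V(E) = 28*(-1/46) = -14/23)
F(W) = 2*W*(-33 + W) (F(W) = (W - 33)*(W + W) = (-33 + W)*(2*W) = 2*W*(-33 + W))
(-7*(-3)*(-7086))/F(V(-54)) = (-7*(-3)*(-7086))/((2*(-14/23)*(-33 - 14/23))) = (21*(-7086))/((2*(-14/23)*(-773/23))) = -148806/21644/529 = -148806*529/21644 = -5622741/1546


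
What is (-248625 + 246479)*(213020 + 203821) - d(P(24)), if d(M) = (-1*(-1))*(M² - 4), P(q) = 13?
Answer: -894540951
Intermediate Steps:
d(M) = -4 + M² (d(M) = 1*(-4 + M²) = -4 + M²)
(-248625 + 246479)*(213020 + 203821) - d(P(24)) = (-248625 + 246479)*(213020 + 203821) - (-4 + 13²) = -2146*416841 - (-4 + 169) = -894540786 - 1*165 = -894540786 - 165 = -894540951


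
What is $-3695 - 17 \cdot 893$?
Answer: $-18876$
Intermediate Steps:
$-3695 - 17 \cdot 893 = -3695 - 15181 = -18876$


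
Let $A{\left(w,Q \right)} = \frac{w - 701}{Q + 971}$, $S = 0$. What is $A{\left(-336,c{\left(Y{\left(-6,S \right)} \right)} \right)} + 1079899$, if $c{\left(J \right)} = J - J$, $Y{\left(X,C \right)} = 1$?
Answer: $\frac{1048580892}{971} \approx 1.0799 \cdot 10^{6}$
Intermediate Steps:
$c{\left(J \right)} = 0$
$A{\left(w,Q \right)} = \frac{-701 + w}{971 + Q}$
$A{\left(-336,c{\left(Y{\left(-6,S \right)} \right)} \right)} + 1079899 = \frac{-701 - 336}{971 + 0} + 1079899 = \frac{1}{971} \left(-1037\right) + 1079899 = - \frac{1037}{971} + 1079899 = \frac{1048580892}{971}$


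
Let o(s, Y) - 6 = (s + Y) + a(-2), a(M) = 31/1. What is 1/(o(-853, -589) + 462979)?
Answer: 1/461574 ≈ 2.1665e-6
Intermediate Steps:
a(M) = 31 (a(M) = 31*1 = 31)
o(s, Y) = 37 + Y + s (o(s, Y) = 6 + ((s + Y) + 31) = 6 + ((Y + s) + 31) = 6 + (31 + Y + s) = 37 + Y + s)
1/(o(-853, -589) + 462979) = 1/((37 - 589 - 853) + 462979) = 1/(-1405 + 462979) = 1/461574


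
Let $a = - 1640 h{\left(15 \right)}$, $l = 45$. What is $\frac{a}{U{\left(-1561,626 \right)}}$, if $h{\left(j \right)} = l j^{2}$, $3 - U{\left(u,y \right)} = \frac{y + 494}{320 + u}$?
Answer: $- \frac{20606805000}{4843} \approx -4.255 \cdot 10^{6}$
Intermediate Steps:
$U{\left(u,y \right)} = 3 - \frac{494 + y}{320 + u}$ ($U{\left(u,y \right)} = 3 - \frac{y + 494}{320 + u} = 3 - \frac{494 + y}{320 + u}$)
$h{\left(j \right)} = 45 j^{2}$
$a = -16605000$ ($a = - 1640 \cdot 45 \cdot 15^{2} = - 1640 \cdot 45 \cdot 225 = \left(-1640\right) 10125 = -16605000$)
$\frac{a}{U{\left(-1561,626 \right)}} = - \frac{16605000}{\frac{1}{320 - 1561} \left(466 - 626 + 3 \left(-1561\right)\right)} = - \frac{16605000}{\frac{1}{-1241} \left(466 - 626 - 4683\right)} = - \frac{16605000}{\left(- \frac{1}{1241}\right) \left(-4843\right)} = - \frac{16605000}{\frac{4843}{1241}} = \left(-16605000\right) \frac{1241}{4843} = - \frac{20606805000}{4843}$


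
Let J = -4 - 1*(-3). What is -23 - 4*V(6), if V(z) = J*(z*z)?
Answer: 121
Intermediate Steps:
J = -1 (J = -4 + 3 = -1)
V(z) = -z**2 (V(z) = -z*z = -z**2)
-23 - 4*V(6) = -23 - (-4)*6**2 = -23 - (-4)*36 = -23 - 4*(-36) = -23 + 144 = 121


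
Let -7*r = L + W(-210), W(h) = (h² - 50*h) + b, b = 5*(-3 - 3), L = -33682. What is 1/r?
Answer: -1/2984 ≈ -0.00033512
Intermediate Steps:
b = -30 (b = 5*(-6) = -30)
W(h) = -30 + h² - 50*h (W(h) = (h² - 50*h) - 30 = -30 + h² - 50*h)
r = -2984 (r = -(-33682 + (-30 + (-210)² - 50*(-210)))/7 = -(-33682 + (-30 + 44100 + 10500))/7 = -(-33682 + 54570)/7 = -⅐*20888 = -2984)
1/r = 1/(-2984) = -1/2984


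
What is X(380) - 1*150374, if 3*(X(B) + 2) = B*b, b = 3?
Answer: -149996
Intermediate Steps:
X(B) = -2 + B (X(B) = -2 + (B*3)/3 = -2 + (3*B)/3 = -2 + B)
X(380) - 1*150374 = (-2 + 380) - 1*150374 = 378 - 150374 = -149996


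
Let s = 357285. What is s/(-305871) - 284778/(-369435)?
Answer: -4987583593/12555494765 ≈ -0.39724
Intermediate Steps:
s/(-305871) - 284778/(-369435) = 357285/(-305871) - 284778/(-369435) = 357285*(-1/305871) - 284778*(-1/369435) = -119095/101957 + 94926/123145 = -4987583593/12555494765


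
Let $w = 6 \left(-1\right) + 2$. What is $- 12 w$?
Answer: $48$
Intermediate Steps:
$w = -4$ ($w = -6 + 2 = -4$)
$- 12 w = \left(-12\right) \left(-4\right) = 48$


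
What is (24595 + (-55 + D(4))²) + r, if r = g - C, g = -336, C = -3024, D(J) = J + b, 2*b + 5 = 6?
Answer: 119333/4 ≈ 29833.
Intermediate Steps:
b = ½ (b = -5/2 + (½)*6 = -5/2 + 3 = ½ ≈ 0.50000)
D(J) = ½ + J (D(J) = J + ½ = ½ + J)
r = 2688 (r = -336 - 1*(-3024) = -336 + 3024 = 2688)
(24595 + (-55 + D(4))²) + r = (24595 + (-55 + (½ + 4))²) + 2688 = (24595 + (-55 + 9/2)²) + 2688 = (24595 + (-101/2)²) + 2688 = (24595 + 10201/4) + 2688 = 108581/4 + 2688 = 119333/4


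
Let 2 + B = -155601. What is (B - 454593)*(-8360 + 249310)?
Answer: -147026726200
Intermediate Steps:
B = -155603 (B = -2 - 155601 = -155603)
(B - 454593)*(-8360 + 249310) = (-155603 - 454593)*(-8360 + 249310) = -610196*240950 = -147026726200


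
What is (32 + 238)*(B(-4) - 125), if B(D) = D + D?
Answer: -35910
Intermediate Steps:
B(D) = 2*D
(32 + 238)*(B(-4) - 125) = (32 + 238)*(2*(-4) - 125) = 270*(-8 - 125) = 270*(-133) = -35910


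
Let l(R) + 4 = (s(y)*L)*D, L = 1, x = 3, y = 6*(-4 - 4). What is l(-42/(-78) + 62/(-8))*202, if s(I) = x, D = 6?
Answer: 2828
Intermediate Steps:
y = -48 (y = 6*(-8) = -48)
s(I) = 3
l(R) = 14 (l(R) = -4 + (3*1)*6 = -4 + 3*6 = -4 + 18 = 14)
l(-42/(-78) + 62/(-8))*202 = 14*202 = 2828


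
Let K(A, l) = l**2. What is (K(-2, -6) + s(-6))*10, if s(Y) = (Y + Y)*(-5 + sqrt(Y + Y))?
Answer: 960 - 240*I*sqrt(3) ≈ 960.0 - 415.69*I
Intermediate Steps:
s(Y) = 2*Y*(-5 + sqrt(2)*sqrt(Y)) (s(Y) = (2*Y)*(-5 + sqrt(2*Y)) = (2*Y)*(-5 + sqrt(2)*sqrt(Y)) = 2*Y*(-5 + sqrt(2)*sqrt(Y)))
(K(-2, -6) + s(-6))*10 = ((-6)**2 + (-10*(-6) + 2*sqrt(2)*(-6)**(3/2)))*10 = (36 + (60 + 2*sqrt(2)*(-6*I*sqrt(6))))*10 = (36 + (60 - 24*I*sqrt(3)))*10 = (96 - 24*I*sqrt(3))*10 = 960 - 240*I*sqrt(3)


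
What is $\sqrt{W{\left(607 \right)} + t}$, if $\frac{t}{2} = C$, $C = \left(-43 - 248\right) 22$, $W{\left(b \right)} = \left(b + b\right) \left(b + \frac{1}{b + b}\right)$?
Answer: $3 \sqrt{80455} \approx 850.94$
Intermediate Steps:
$W{\left(b \right)} = 2 b \left(b + \frac{1}{2 b}\right)$
$C = -6402$ ($C = \left(-291\right) 22 = -6402$)
$t = -12804$ ($t = 2 \left(-6402\right) = -12804$)
$\sqrt{W{\left(607 \right)} + t} = \sqrt{\left(1 + 2 \cdot 607^{2}\right) - 12804} = \sqrt{\left(1 + 2 \cdot 368449\right) - 12804} = \sqrt{\left(1 + 736898\right) - 12804} = \sqrt{736899 - 12804} = \sqrt{724095} = 3 \sqrt{80455}$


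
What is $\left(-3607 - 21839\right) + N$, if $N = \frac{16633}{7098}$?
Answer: $- \frac{180599075}{7098} \approx -25444.0$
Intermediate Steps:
$N = \frac{16633}{7098}$ ($N = 16633 \cdot \frac{1}{7098} = \frac{16633}{7098} \approx 2.3433$)
$\left(-3607 - 21839\right) + N = \left(-3607 - 21839\right) + \frac{16633}{7098} = -25446 + \frac{16633}{7098} = - \frac{180599075}{7098}$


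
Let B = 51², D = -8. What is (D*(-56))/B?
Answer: 448/2601 ≈ 0.17224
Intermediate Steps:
B = 2601
(D*(-56))/B = -8*(-56)/2601 = 448*(1/2601) = 448/2601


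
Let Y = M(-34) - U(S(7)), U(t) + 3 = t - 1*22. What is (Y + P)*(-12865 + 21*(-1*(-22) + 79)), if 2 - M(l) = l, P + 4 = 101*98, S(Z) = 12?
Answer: -106827592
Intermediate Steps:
U(t) = -25 + t (U(t) = -3 + (t - 1*22) = -3 + (t - 22) = -3 + (-22 + t) = -25 + t)
P = 9894 (P = -4 + 101*98 = -4 + 9898 = 9894)
M(l) = 2 - l
Y = 49 (Y = (2 - 1*(-34)) - (-25 + 12) = (2 + 34) - 1*(-13) = 36 + 13 = 49)
(Y + P)*(-12865 + 21*(-1*(-22) + 79)) = (49 + 9894)*(-12865 + 21*(-1*(-22) + 79)) = 9943*(-12865 + 21*(22 + 79)) = 9943*(-12865 + 21*101) = 9943*(-12865 + 2121) = 9943*(-10744) = -106827592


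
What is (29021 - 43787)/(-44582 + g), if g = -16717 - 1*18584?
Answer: 14766/79883 ≈ 0.18485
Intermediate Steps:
g = -35301 (g = -16717 - 18584 = -35301)
(29021 - 43787)/(-44582 + g) = (29021 - 43787)/(-44582 - 35301) = -14766/(-79883) = -14766*(-1/79883) = 14766/79883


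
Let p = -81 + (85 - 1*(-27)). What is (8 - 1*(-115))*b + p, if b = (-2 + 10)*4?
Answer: 3967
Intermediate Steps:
p = 31 (p = -81 + (85 + 27) = -81 + 112 = 31)
b = 32 (b = 8*4 = 32)
(8 - 1*(-115))*b + p = (8 - 1*(-115))*32 + 31 = (8 + 115)*32 + 31 = 123*32 + 31 = 3936 + 31 = 3967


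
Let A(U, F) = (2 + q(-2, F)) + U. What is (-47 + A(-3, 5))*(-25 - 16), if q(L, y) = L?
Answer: 2050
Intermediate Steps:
A(U, F) = U (A(U, F) = (2 - 2) + U = 0 + U = U)
(-47 + A(-3, 5))*(-25 - 16) = (-47 - 3)*(-25 - 16) = -50*(-41) = 2050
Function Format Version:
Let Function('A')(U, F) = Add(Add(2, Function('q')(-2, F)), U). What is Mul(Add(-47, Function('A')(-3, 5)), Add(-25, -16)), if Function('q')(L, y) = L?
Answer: 2050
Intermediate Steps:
Function('A')(U, F) = U (Function('A')(U, F) = Add(Add(2, -2), U) = Add(0, U) = U)
Mul(Add(-47, Function('A')(-3, 5)), Add(-25, -16)) = Mul(Add(-47, -3), Add(-25, -16)) = Mul(-50, -41) = 2050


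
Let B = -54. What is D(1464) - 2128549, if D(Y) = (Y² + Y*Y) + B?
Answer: 2157989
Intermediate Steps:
D(Y) = -54 + 2*Y² (D(Y) = (Y² + Y*Y) - 54 = (Y² + Y²) - 54 = 2*Y² - 54 = -54 + 2*Y²)
D(1464) - 2128549 = (-54 + 2*1464²) - 2128549 = (-54 + 2*2143296) - 2128549 = (-54 + 4286592) - 2128549 = 4286538 - 2128549 = 2157989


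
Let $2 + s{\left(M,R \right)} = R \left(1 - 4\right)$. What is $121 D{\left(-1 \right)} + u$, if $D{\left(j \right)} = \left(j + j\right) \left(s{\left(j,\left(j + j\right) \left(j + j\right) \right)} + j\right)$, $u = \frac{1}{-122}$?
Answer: $\frac{442859}{122} \approx 3630.0$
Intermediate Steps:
$u = - \frac{1}{122} \approx -0.0081967$
$s{\left(M,R \right)} = -2 - 3 R$ ($s{\left(M,R \right)} = -2 + R \left(1 - 4\right) = -2 + R \left(-3\right) = -2 - 3 R$)
$D{\left(j \right)} = 2 j \left(-2 + j - 12 j^{2}\right)$ ($D{\left(j \right)} = \left(j + j\right) \left(\left(-2 - 3 \left(j + j\right) \left(j + j\right)\right) + j\right) = 2 j \left(\left(-2 - 3 \cdot 2 j 2 j\right) + j\right) = 2 j \left(\left(-2 - 3 \cdot 4 j^{2}\right) + j\right) = 2 j \left(\left(-2 - 12 j^{2}\right) + j\right) = 2 j \left(-2 + j - 12 j^{2}\right)$)
$121 D{\left(-1 \right)} + u = 121 \cdot 2 \left(-1\right) \left(-2 - 1 - 12 \left(-1\right)^{2}\right) - \frac{1}{122} = 121 \cdot 2 \left(-1\right) \left(-2 - 1 - 12\right) - \frac{1}{122} = 121 \cdot 2 \left(-1\right) \left(-15\right) - \frac{1}{122} = 121 \cdot 30 - \frac{1}{122} = 3630 - \frac{1}{122} = \frac{442859}{122}$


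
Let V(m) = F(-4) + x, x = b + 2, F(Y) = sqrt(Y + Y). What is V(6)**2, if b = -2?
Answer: -8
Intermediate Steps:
F(Y) = sqrt(2)*sqrt(Y) (F(Y) = sqrt(2*Y) = sqrt(2)*sqrt(Y))
x = 0 (x = -2 + 2 = 0)
V(m) = 2*I*sqrt(2) (V(m) = sqrt(2)*sqrt(-4) + 0 = sqrt(2)*(2*I) + 0 = 2*I*sqrt(2) + 0 = 2*I*sqrt(2))
V(6)**2 = (2*I*sqrt(2))**2 = -8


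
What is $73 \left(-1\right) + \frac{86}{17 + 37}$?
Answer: $- \frac{1928}{27} \approx -71.407$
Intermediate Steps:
$73 \left(-1\right) + \frac{86}{17 + 37} = -73 + \frac{86}{54} = -73 + 86 \cdot \frac{1}{54} = -73 + \frac{43}{27} = - \frac{1928}{27}$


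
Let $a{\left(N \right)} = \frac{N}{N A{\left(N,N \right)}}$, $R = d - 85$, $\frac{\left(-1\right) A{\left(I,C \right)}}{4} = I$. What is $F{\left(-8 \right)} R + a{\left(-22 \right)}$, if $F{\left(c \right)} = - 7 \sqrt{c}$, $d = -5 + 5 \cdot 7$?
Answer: $\frac{1}{88} + 770 i \sqrt{2} \approx 0.011364 + 1088.9 i$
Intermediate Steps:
$d = 30$ ($d = -5 + 35 = 30$)
$A{\left(I,C \right)} = - 4 I$
$R = -55$ ($R = 30 - 85 = -55$)
$a{\left(N \right)} = - \frac{1}{4 N}$ ($a{\left(N \right)} = \frac{N}{N \left(- 4 N\right)} = \frac{N}{\left(-4\right) N^{2}} = N \left(- \frac{1}{4 N^{2}}\right) = - \frac{1}{4 N}$)
$F{\left(-8 \right)} R + a{\left(-22 \right)} = - 7 \sqrt{-8} \left(-55\right) - \frac{1}{4 \left(-22\right)} = - 7 \cdot 2 i \sqrt{2} \left(-55\right) - - \frac{1}{88} = - 14 i \sqrt{2} \left(-55\right) + \frac{1}{88} = 770 i \sqrt{2} + \frac{1}{88} = \frac{1}{88} + 770 i \sqrt{2}$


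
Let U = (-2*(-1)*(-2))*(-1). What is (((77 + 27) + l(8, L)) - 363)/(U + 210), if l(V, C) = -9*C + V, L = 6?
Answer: -305/214 ≈ -1.4252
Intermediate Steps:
l(V, C) = V - 9*C
U = 4 (U = (2*(-2))*(-1) = -4*(-1) = 4)
(((77 + 27) + l(8, L)) - 363)/(U + 210) = (((77 + 27) + (8 - 9*6)) - 363)/(4 + 210) = ((104 + (8 - 54)) - 363)/214 = ((104 - 46) - 363)*(1/214) = (58 - 363)*(1/214) = -305*1/214 = -305/214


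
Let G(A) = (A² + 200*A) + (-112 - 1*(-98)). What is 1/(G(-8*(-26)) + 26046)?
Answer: 1/110896 ≈ 9.0175e-6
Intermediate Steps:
G(A) = -14 + A² + 200*A (G(A) = (A² + 200*A) + (-112 + 98) = (A² + 200*A) - 14 = -14 + A² + 200*A)
1/(G(-8*(-26)) + 26046) = 1/((-14 + (-8*(-26))² + 200*(-8*(-26))) + 26046) = 1/((-14 + 208² + 200*208) + 26046) = 1/((-14 + 43264 + 41600) + 26046) = 1/(84850 + 26046) = 1/110896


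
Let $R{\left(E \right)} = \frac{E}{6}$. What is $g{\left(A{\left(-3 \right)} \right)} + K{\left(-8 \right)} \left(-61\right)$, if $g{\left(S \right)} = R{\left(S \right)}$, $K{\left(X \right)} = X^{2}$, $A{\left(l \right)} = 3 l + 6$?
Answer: $- \frac{7809}{2} \approx -3904.5$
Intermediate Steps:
$A{\left(l \right)} = 6 + 3 l$
$R{\left(E \right)} = \frac{E}{6}$ ($R{\left(E \right)} = E \frac{1}{6} = \frac{E}{6}$)
$g{\left(S \right)} = \frac{S}{6}$
$g{\left(A{\left(-3 \right)} \right)} + K{\left(-8 \right)} \left(-61\right) = \frac{6 + 3 \left(-3\right)}{6} + \left(-8\right)^{2} \left(-61\right) = \frac{6 - 9}{6} + 64 \left(-61\right) = \frac{1}{6} \left(-3\right) - 3904 = - \frac{1}{2} - 3904 = - \frac{7809}{2}$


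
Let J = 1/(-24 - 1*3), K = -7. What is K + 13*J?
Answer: -202/27 ≈ -7.4815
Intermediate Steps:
J = -1/27 (J = 1/(-24 - 3) = 1/(-27) = -1/27 ≈ -0.037037)
K + 13*J = -7 + 13*(-1/27) = -7 - 13/27 = -202/27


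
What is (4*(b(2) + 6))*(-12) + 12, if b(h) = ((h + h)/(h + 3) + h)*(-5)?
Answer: 396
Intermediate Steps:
b(h) = -5*h - 10*h/(3 + h) (b(h) = ((2*h)/(3 + h) + h)*(-5) = (2*h/(3 + h) + h)*(-5) = (h + 2*h/(3 + h))*(-5) = -5*h - 10*h/(3 + h))
(4*(b(2) + 6))*(-12) + 12 = (4*(-5*2*(5 + 2)/(3 + 2) + 6))*(-12) + 12 = (4*(-5*2*7/5 + 6))*(-12) + 12 = (4*(-5*2*1/5*7 + 6))*(-12) + 12 = (4*(-14 + 6))*(-12) + 12 = (4*(-8))*(-12) + 12 = -32*(-12) + 12 = 384 + 12 = 396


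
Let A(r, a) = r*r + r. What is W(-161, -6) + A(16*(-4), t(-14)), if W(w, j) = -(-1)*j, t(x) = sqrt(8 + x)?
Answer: 4026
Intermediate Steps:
W(w, j) = j
A(r, a) = r + r**2 (A(r, a) = r**2 + r = r + r**2)
W(-161, -6) + A(16*(-4), t(-14)) = -6 + (16*(-4))*(1 + 16*(-4)) = -6 - 64*(1 - 64) = -6 - 64*(-63) = -6 + 4032 = 4026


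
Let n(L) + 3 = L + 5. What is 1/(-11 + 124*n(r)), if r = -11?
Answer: -1/1127 ≈ -0.00088731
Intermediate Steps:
n(L) = 2 + L (n(L) = -3 + (L + 5) = -3 + (5 + L) = 2 + L)
1/(-11 + 124*n(r)) = 1/(-11 + 124*(2 - 11)) = 1/(-11 + 124*(-9)) = 1/(-11 - 1116) = 1/(-1127) = -1/1127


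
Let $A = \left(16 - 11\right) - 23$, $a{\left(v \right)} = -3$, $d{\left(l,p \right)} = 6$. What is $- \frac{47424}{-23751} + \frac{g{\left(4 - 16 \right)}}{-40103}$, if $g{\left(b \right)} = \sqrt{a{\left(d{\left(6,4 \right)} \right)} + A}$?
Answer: $\frac{1216}{609} - \frac{i \sqrt{21}}{40103} \approx 1.9967 - 0.00011427 i$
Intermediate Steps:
$A = -18$ ($A = 5 - 23 = -18$)
$g{\left(b \right)} = i \sqrt{21}$ ($g{\left(b \right)} = \sqrt{-3 - 18} = \sqrt{-21} = i \sqrt{21}$)
$- \frac{47424}{-23751} + \frac{g{\left(4 - 16 \right)}}{-40103} = - \frac{47424}{-23751} + \frac{i \sqrt{21}}{-40103} = \left(-47424\right) \left(- \frac{1}{23751}\right) + i \sqrt{21} \left(- \frac{1}{40103}\right) = \frac{1216}{609} - \frac{i \sqrt{21}}{40103}$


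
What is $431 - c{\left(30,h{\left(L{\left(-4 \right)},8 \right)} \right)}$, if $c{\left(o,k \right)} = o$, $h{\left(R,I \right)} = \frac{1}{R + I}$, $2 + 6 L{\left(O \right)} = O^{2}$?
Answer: $401$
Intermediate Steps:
$L{\left(O \right)} = - \frac{1}{3} + \frac{O^{2}}{6}$
$h{\left(R,I \right)} = \frac{1}{I + R}$
$431 - c{\left(30,h{\left(L{\left(-4 \right)},8 \right)} \right)} = 431 - 30 = 401$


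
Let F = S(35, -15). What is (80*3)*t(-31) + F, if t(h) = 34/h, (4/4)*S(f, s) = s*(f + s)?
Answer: -17460/31 ≈ -563.23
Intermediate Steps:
S(f, s) = s*(f + s)
F = -300 (F = -15*(35 - 15) = -15*20 = -300)
(80*3)*t(-31) + F = (80*3)*(34/(-31)) - 300 = 240*(34*(-1/31)) - 300 = 240*(-34/31) - 300 = -8160/31 - 300 = -17460/31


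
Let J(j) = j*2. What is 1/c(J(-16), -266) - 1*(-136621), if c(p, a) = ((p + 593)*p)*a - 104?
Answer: 652382762489/4775128 ≈ 1.3662e+5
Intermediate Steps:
J(j) = 2*j
c(p, a) = -104 + a*p*(593 + p) (c(p, a) = ((593 + p)*p)*a - 104 = (p*(593 + p))*a - 104 = a*p*(593 + p) - 104 = -104 + a*p*(593 + p))
1/c(J(-16), -266) - 1*(-136621) = 1/(-104 - 266*(2*(-16))**2 + 593*(-266)*(2*(-16))) - 1*(-136621) = 1/(-104 - 266*(-32)**2 + 593*(-266)*(-32)) + 136621 = 1/(-104 - 266*1024 + 5047616) + 136621 = 1/(-104 - 272384 + 5047616) + 136621 = 1/4775128 + 136621 = 652382762489/4775128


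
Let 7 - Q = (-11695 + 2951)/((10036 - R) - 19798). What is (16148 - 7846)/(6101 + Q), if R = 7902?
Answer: 18330816/13485371 ≈ 1.3593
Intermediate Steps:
Q = 14363/2208 (Q = 7 - (-11695 + 2951)/((10036 - 1*7902) - 19798) = 7 - (-8744)/((10036 - 7902) - 19798) = 7 - (-8744)/(2134 - 19798) = 7 - (-8744)/(-17664) = 7 - (-8744)*(-1)/17664 = 7 - 1*1093/2208 = 7 - 1093/2208 = 14363/2208 ≈ 6.5050)
(16148 - 7846)/(6101 + Q) = (16148 - 7846)/(6101 + 14363/2208) = 8302/(13485371/2208) = 8302*(2208/13485371) = 18330816/13485371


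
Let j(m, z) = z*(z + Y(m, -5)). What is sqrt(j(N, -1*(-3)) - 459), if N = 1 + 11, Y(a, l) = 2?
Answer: 2*I*sqrt(111) ≈ 21.071*I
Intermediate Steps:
N = 12
j(m, z) = z*(2 + z) (j(m, z) = z*(z + 2) = z*(2 + z))
sqrt(j(N, -1*(-3)) - 459) = sqrt((-1*(-3))*(2 - 1*(-3)) - 459) = sqrt(3*(2 + 3) - 459) = sqrt(3*5 - 459) = sqrt(15 - 459) = sqrt(-444) = 2*I*sqrt(111)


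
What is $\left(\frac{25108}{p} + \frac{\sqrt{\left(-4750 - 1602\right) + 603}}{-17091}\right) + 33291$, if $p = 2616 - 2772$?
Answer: $\frac{1292072}{39} - \frac{i \sqrt{5749}}{17091} \approx 33130.0 - 0.0044364 i$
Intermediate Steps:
$p = -156$
$\left(\frac{25108}{p} + \frac{\sqrt{\left(-4750 - 1602\right) + 603}}{-17091}\right) + 33291 = \left(\frac{25108}{-156} + \frac{\sqrt{\left(-4750 - 1602\right) + 603}}{-17091}\right) + 33291 = \left(25108 \left(- \frac{1}{156}\right) + \sqrt{\left(-4750 - 1602\right) + 603} \left(- \frac{1}{17091}\right)\right) + 33291 = \left(- \frac{6277}{39} + \sqrt{-6352 + 603} \left(- \frac{1}{17091}\right)\right) + 33291 = \left(- \frac{6277}{39} + \sqrt{-5749} \left(- \frac{1}{17091}\right)\right) + 33291 = \left(- \frac{6277}{39} + i \sqrt{5749} \left(- \frac{1}{17091}\right)\right) + 33291 = \left(- \frac{6277}{39} - \frac{i \sqrt{5749}}{17091}\right) + 33291 = \frac{1292072}{39} - \frac{i \sqrt{5749}}{17091}$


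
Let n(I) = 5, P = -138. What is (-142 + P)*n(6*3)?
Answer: -1400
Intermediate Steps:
(-142 + P)*n(6*3) = (-142 - 138)*5 = -280*5 = -1400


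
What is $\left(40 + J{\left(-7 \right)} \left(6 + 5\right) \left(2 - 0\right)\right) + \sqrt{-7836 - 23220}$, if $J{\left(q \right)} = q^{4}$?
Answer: $52862 + 4 i \sqrt{1941} \approx 52862.0 + 176.23 i$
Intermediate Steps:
$\left(40 + J{\left(-7 \right)} \left(6 + 5\right) \left(2 - 0\right)\right) + \sqrt{-7836 - 23220} = \left(40 + \left(-7\right)^{4} \left(6 + 5\right) \left(2 - 0\right)\right) + \sqrt{-7836 - 23220} = \left(40 + 2401 \cdot 11 \left(2 + 0\right)\right) + \sqrt{-31056} = \left(40 + 2401 \cdot 11 \cdot 2\right) + 4 i \sqrt{1941} = \left(40 + 2401 \cdot 22\right) + 4 i \sqrt{1941} = \left(40 + 52822\right) + 4 i \sqrt{1941} = 52862 + 4 i \sqrt{1941}$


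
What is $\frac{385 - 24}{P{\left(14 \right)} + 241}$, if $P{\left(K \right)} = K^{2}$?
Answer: $\frac{19}{23} \approx 0.82609$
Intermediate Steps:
$\frac{385 - 24}{P{\left(14 \right)} + 241} = \frac{385 - 24}{14^{2} + 241} = \frac{361}{196 + 241} = \frac{361}{437} = 361 \cdot \frac{1}{437} = \frac{19}{23}$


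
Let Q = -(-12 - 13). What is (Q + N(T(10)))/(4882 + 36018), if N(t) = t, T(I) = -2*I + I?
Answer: 3/8180 ≈ 0.00036675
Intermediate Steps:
T(I) = -I
Q = 25 (Q = -1*(-25) = 25)
(Q + N(T(10)))/(4882 + 36018) = (25 - 1*10)/(4882 + 36018) = (25 - 10)/40900 = 15*(1/40900) = 3/8180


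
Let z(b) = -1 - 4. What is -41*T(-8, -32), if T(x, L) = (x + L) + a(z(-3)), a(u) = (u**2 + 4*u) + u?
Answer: 1640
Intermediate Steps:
z(b) = -5
a(u) = u**2 + 5*u
T(x, L) = L + x (T(x, L) = (x + L) - 5*(5 - 5) = (L + x) - 5*0 = (L + x) + 0 = L + x)
-41*T(-8, -32) = -41*(-32 - 8) = -41*(-40) = 1640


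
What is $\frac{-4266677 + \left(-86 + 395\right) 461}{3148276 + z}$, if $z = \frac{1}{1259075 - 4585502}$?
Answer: $- \frac{13718943373356}{10472510289851} \approx -1.31$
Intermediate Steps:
$z = - \frac{1}{3326427}$ ($z = \frac{1}{-3326427} = - \frac{1}{3326427} \approx -3.0062 \cdot 10^{-7}$)
$\frac{-4266677 + \left(-86 + 395\right) 461}{3148276 + z} = \frac{-4266677 + \left(-86 + 395\right) 461}{3148276 - \frac{1}{3326427}} = \frac{-4266677 + 309 \cdot 461}{\frac{10472510289851}{3326427}} = \left(-4266677 + 142449\right) \frac{3326427}{10472510289851} = \left(-4124228\right) \frac{3326427}{10472510289851} = - \frac{13718943373356}{10472510289851}$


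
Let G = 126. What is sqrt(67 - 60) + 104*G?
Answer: 13104 + sqrt(7) ≈ 13107.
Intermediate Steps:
sqrt(67 - 60) + 104*G = sqrt(67 - 60) + 104*126 = sqrt(7) + 13104 = 13104 + sqrt(7)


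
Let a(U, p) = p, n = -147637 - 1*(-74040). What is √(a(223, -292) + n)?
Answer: I*√73889 ≈ 271.83*I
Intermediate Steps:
n = -73597 (n = -147637 + 74040 = -73597)
√(a(223, -292) + n) = √(-292 - 73597) = √(-73889) = I*√73889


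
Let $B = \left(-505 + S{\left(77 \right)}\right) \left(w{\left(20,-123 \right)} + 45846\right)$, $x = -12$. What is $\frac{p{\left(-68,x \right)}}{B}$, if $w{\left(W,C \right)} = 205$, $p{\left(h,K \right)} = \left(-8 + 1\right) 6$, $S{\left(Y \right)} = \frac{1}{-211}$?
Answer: $\frac{4431}{2453505178} \approx 1.806 \cdot 10^{-6}$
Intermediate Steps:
$S{\left(Y \right)} = - \frac{1}{211}$
$p{\left(h,K \right)} = -42$ ($p{\left(h,K \right)} = \left(-7\right) 6 = -42$)
$B = - \frac{4907010356}{211}$ ($B = \left(-505 - \frac{1}{211}\right) \left(205 + 45846\right) = \left(- \frac{106556}{211}\right) 46051 = - \frac{4907010356}{211} \approx -2.3256 \cdot 10^{7}$)
$\frac{p{\left(-68,x \right)}}{B} = - \frac{42}{- \frac{4907010356}{211}} = \left(-42\right) \left(- \frac{211}{4907010356}\right) = \frac{4431}{2453505178}$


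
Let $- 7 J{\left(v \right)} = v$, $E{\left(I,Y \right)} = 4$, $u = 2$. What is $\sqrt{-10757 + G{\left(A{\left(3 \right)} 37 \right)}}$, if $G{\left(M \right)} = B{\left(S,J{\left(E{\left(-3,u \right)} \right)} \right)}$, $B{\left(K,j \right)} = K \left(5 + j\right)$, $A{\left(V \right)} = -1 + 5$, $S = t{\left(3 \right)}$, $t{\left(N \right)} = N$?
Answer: $\frac{i \sqrt{526442}}{7} \approx 103.65 i$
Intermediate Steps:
$J{\left(v \right)} = - \frac{v}{7}$
$S = 3$
$A{\left(V \right)} = 4$
$G{\left(M \right)} = \frac{93}{7}$ ($G{\left(M \right)} = 3 \left(5 - \frac{4}{7}\right) = 3 \cdot \frac{31}{7} = \frac{93}{7}$)
$\sqrt{-10757 + G{\left(A{\left(3 \right)} 37 \right)}} = \sqrt{-10757 + \frac{93}{7}} = \sqrt{- \frac{75206}{7}} = \frac{i \sqrt{526442}}{7}$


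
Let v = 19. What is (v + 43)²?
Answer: 3844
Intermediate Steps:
(v + 43)² = (19 + 43)² = 62² = 3844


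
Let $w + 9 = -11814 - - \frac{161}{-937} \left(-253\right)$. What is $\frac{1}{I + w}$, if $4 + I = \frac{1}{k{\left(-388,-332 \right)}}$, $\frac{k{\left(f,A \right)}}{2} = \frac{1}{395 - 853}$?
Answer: $- \frac{937}{11255739} \approx -8.3246 \cdot 10^{-5}$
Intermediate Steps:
$k{\left(f,A \right)} = - \frac{1}{229}$ ($k{\left(f,A \right)} = \frac{2}{395 - 853} = \frac{2}{-458} = 2 \left(- \frac{1}{458}\right) = - \frac{1}{229}$)
$I = -233$ ($I = -4 + \frac{1}{- \frac{1}{229}} = -4 - 229 = -233$)
$w = - \frac{11037418}{937}$ ($w = -9 - \left(11814 + - \frac{161}{-937} \left(-253\right)\right) = -9 - \left(11814 + \left(-161\right) \left(- \frac{1}{937}\right) \left(-253\right)\right) = -9 - \left(11814 + \frac{161}{937} \left(-253\right)\right) = -9 - \frac{11028985}{937} = - \frac{11037418}{937} \approx -11780.0$)
$\frac{1}{I + w} = \frac{1}{-233 - \frac{11037418}{937}} = \frac{1}{- \frac{11255739}{937}} = - \frac{937}{11255739}$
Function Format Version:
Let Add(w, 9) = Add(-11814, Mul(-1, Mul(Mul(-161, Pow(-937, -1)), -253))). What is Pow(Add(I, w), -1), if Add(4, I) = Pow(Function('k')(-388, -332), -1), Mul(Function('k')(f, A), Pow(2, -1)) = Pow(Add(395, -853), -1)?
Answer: Rational(-937, 11255739) ≈ -8.3246e-5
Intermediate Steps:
Function('k')(f, A) = Rational(-1, 229) (Function('k')(f, A) = Mul(2, Pow(Add(395, -853), -1)) = Mul(2, Pow(-458, -1)) = Mul(2, Rational(-1, 458)) = Rational(-1, 229))
I = -233 (I = Add(-4, Pow(Rational(-1, 229), -1)) = Add(-4, -229) = -233)
w = Rational(-11037418, 937) (w = Add(-9, Add(-11814, Mul(-1, Mul(Mul(-161, Pow(-937, -1)), -253)))) = Add(-9, Add(-11814, Mul(-1, Mul(Mul(-161, Rational(-1, 937)), -253)))) = Add(-9, Add(-11814, Mul(-1, Mul(Rational(161, 937), -253)))) = Add(-9, Add(-11814, Mul(-1, Rational(-40733, 937)))) = Add(-9, Add(-11814, Rational(40733, 937))) = Add(-9, Rational(-11028985, 937)) = Rational(-11037418, 937) ≈ -11780.)
Pow(Add(I, w), -1) = Pow(Add(-233, Rational(-11037418, 937)), -1) = Pow(Rational(-11255739, 937), -1) = Rational(-937, 11255739)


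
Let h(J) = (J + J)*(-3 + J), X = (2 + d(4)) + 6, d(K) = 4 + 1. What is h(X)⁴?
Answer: 4569760000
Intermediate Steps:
d(K) = 5
X = 13 (X = (2 + 5) + 6 = 7 + 6 = 13)
h(J) = 2*J*(-3 + J) (h(J) = (2*J)*(-3 + J) = 2*J*(-3 + J))
h(X)⁴ = (2*13*(-3 + 13))⁴ = (2*13*10)⁴ = 260⁴ = 4569760000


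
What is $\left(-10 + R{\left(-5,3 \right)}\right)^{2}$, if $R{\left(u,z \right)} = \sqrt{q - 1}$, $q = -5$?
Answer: $\left(10 - i \sqrt{6}\right)^{2} \approx 94.0 - 48.99 i$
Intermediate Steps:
$R{\left(u,z \right)} = i \sqrt{6}$ ($R{\left(u,z \right)} = \sqrt{-5 - 1} = \sqrt{-6} = i \sqrt{6}$)
$\left(-10 + R{\left(-5,3 \right)}\right)^{2} = \left(-10 + i \sqrt{6}\right)^{2}$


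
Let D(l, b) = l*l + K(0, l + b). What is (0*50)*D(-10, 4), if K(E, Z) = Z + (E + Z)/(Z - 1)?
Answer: 0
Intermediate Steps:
K(E, Z) = Z + (E + Z)/(-1 + Z)
D(l, b) = l² + (b + l)²/(-1 + b + l) (D(l, b) = l*l + (0 + (l + b)²)/(-1 + (l + b)) = l² + (0 + (b + l)²)/(-1 + (b + l)) = l² + (b + l)²/(-1 + b + l))
(0*50)*D(-10, 4) = (0*50)*(((4 - 10)² + (-10)²*(-1 + 4 - 10))/(-1 + 4 - 10)) = 0*(((-6)² + 100*(-7))/(-7)) = 0*(-(36 - 700)/7) = 0*(-⅐*(-664)) = 0*(664/7) = 0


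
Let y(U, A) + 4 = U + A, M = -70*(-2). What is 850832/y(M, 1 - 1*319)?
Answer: -425416/91 ≈ -4674.9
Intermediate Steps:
M = 140
y(U, A) = -4 + A + U (y(U, A) = -4 + (U + A) = -4 + (A + U) = -4 + A + U)
850832/y(M, 1 - 1*319) = 850832/(-4 + (1 - 1*319) + 140) = 850832/(-4 + (1 - 319) + 140) = 850832/(-4 - 318 + 140) = 850832/(-182) = 850832*(-1/182) = -425416/91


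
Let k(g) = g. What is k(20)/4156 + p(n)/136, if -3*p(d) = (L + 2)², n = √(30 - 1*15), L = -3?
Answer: 1001/423912 ≈ 0.0023613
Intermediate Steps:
n = √15 (n = √(30 - 15) = √15 ≈ 3.8730)
p(d) = -⅓ (p(d) = -(-3 + 2)²/3 = -⅓*(-1)² = -⅓*1 = -⅓)
k(20)/4156 + p(n)/136 = 20/4156 - ⅓/136 = 20*(1/4156) - ⅓*1/136 = 5/1039 - 1/408 = 1001/423912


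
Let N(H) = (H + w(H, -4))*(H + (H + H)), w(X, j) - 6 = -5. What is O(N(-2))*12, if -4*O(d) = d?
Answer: -18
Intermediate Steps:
w(X, j) = 1 (w(X, j) = 6 - 5 = 1)
N(H) = 3*H*(1 + H) (N(H) = (H + 1)*(H + (H + H)) = (1 + H)*(H + 2*H) = (1 + H)*(3*H) = 3*H*(1 + H))
O(d) = -d/4
O(N(-2))*12 = -3*(-2)*(1 - 2)/4*12 = -3*(-2)*(-1)/4*12 = -¼*6*12 = -3/2*12 = -18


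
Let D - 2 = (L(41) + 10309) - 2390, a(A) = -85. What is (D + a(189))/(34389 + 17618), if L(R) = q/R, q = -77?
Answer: 321199/2132287 ≈ 0.15064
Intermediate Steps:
L(R) = -77/R
D = 324684/41 (D = 2 + ((-77/41 + 10309) - 2390) = 2 + (422592/41 - 2390) = 2 + 324602/41 = 324684/41 ≈ 7919.1)
(D + a(189))/(34389 + 17618) = (324684/41 - 85)/(34389 + 17618) = (321199/41)/52007 = (321199/41)*(1/52007) = 321199/2132287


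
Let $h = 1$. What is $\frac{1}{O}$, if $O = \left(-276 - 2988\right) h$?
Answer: $- \frac{1}{3264} \approx -0.00030637$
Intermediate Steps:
$O = -3264$ ($O = \left(-276 - 2988\right) 1 = \left(-3264\right) 1 = -3264$)
$\frac{1}{O} = \frac{1}{-3264} = - \frac{1}{3264}$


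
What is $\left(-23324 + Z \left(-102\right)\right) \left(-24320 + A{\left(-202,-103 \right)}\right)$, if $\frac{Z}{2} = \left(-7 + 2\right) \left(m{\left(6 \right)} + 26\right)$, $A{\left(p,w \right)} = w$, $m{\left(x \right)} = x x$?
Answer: $-974868468$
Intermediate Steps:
$m{\left(x \right)} = x^{2}$
$Z = -620$ ($Z = 2 \left(-7 + 2\right) \left(6^{2} + 26\right) = 2 \left(- 5 \left(36 + 26\right)\right) = 2 \left(\left(-5\right) 62\right) = 2 \left(-310\right) = -620$)
$\left(-23324 + Z \left(-102\right)\right) \left(-24320 + A{\left(-202,-103 \right)}\right) = \left(-23324 - -63240\right) \left(-24320 - 103\right) = \left(-23324 + 63240\right) \left(-24423\right) = 39916 \left(-24423\right) = -974868468$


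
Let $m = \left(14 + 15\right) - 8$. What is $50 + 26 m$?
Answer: $596$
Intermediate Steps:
$m = 21$ ($m = 29 - 8 = 21$)
$50 + 26 m = 50 + 26 \cdot 21 = 50 + 546 = 596$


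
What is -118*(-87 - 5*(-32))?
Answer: -8614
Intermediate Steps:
-118*(-87 - 5*(-32)) = -118*(-87 + 160) = -118*73 = -8614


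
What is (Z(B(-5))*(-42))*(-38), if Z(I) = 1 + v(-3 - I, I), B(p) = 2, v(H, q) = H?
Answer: -6384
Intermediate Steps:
Z(I) = -2 - I (Z(I) = 1 + (-3 - I) = -2 - I)
(Z(B(-5))*(-42))*(-38) = ((-2 - 1*2)*(-42))*(-38) = ((-2 - 2)*(-42))*(-38) = -4*(-42)*(-38) = 168*(-38) = -6384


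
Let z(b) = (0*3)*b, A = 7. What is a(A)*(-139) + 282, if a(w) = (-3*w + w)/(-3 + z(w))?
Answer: -1100/3 ≈ -366.67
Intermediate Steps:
z(b) = 0 (z(b) = 0*b = 0)
a(w) = 2*w/3 (a(w) = (-3*w + w)/(-3 + 0) = (-3*w + w)/(-3) = -2*w*(-⅓) = 2*w/3)
a(A)*(-139) + 282 = ((⅔)*7)*(-139) + 282 = (14/3)*(-139) + 282 = -1946/3 + 282 = -1100/3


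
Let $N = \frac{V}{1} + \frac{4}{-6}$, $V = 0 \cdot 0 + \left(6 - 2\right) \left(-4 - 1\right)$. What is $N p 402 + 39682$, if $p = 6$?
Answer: $-10166$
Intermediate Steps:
$V = -20$ ($V = 0 + 4 \left(-5\right) = 0 - 20 = -20$)
$N = - \frac{62}{3}$ ($N = - \frac{20}{1} + \frac{4}{-6} = \left(-20\right) 1 + 4 \left(- \frac{1}{6}\right) = -20 - \frac{2}{3} = - \frac{62}{3} \approx -20.667$)
$N p 402 + 39682 = \left(- \frac{62}{3}\right) 6 \cdot 402 + 39682 = \left(-124\right) 402 + 39682 = -49848 + 39682 = -10166$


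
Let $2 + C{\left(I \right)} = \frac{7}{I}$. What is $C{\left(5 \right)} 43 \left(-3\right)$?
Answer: $\frac{387}{5} \approx 77.4$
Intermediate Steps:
$C{\left(I \right)} = -2 + \frac{7}{I}$
$C{\left(5 \right)} 43 \left(-3\right) = \left(-2 + \frac{7}{5}\right) 43 \left(-3\right) = \left(- \frac{3}{5}\right) 43 \left(-3\right) = \left(- \frac{129}{5}\right) \left(-3\right) = \frac{387}{5}$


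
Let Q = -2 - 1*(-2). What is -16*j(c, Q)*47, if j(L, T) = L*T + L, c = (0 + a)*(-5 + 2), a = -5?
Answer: -11280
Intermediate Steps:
c = 15 (c = (0 - 5)*(-5 + 2) = -5*(-3) = 15)
Q = 0 (Q = -2 + 2 = 0)
j(L, T) = L + L*T
-16*j(c, Q)*47 = -240*(1 + 0)*47 = -240*47 = -11280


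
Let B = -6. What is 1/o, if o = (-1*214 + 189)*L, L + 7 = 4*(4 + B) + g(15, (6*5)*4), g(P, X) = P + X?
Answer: -1/3000 ≈ -0.00033333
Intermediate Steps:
L = 120 (L = -7 + (4*(4 - 6) + (15 + (6*5)*4)) = -7 + (4*(-2) + (15 + 30*4)) = -7 + (-8 + (15 + 120)) = -7 + (-8 + 135) = -7 + 127 = 120)
o = -3000 (o = (-1*214 + 189)*120 = (-214 + 189)*120 = -25*120 = -3000)
1/o = 1/(-3000) = -1/3000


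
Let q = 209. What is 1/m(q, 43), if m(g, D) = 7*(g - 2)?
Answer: 1/1449 ≈ 0.00069013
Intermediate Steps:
m(g, D) = -14 + 7*g (m(g, D) = 7*(-2 + g) = -14 + 7*g)
1/m(q, 43) = 1/(-14 + 7*209) = 1/(-14 + 1463) = 1/1449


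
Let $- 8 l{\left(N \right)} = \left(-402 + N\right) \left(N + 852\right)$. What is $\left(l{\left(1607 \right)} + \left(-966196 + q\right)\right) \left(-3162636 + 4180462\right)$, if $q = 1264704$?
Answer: $- \frac{292640751303}{4} \approx -7.316 \cdot 10^{10}$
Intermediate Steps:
$l{\left(N \right)} = - \frac{\left(-402 + N\right) \left(852 + N\right)}{8}$ ($l{\left(N \right)} = - \frac{\left(-402 + N\right) \left(N + 852\right)}{8} = - \frac{\left(-402 + N\right) \left(852 + N\right)}{8}$)
$\left(l{\left(1607 \right)} + \left(-966196 + q\right)\right) \left(-3162636 + 4180462\right) = \left(\left(42813 - \frac{361575}{4} - \frac{1607^{2}}{8}\right) + \left(-966196 + 1264704\right)\right) \left(-3162636 + 4180462\right) = \left(\left(42813 - \frac{361575}{4} - \frac{2582449}{8}\right) + 298508\right) 1017826 = \left(- \frac{2963095}{8} + 298508\right) 1017826 = \left(- \frac{575031}{8}\right) 1017826 = - \frac{292640751303}{4}$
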